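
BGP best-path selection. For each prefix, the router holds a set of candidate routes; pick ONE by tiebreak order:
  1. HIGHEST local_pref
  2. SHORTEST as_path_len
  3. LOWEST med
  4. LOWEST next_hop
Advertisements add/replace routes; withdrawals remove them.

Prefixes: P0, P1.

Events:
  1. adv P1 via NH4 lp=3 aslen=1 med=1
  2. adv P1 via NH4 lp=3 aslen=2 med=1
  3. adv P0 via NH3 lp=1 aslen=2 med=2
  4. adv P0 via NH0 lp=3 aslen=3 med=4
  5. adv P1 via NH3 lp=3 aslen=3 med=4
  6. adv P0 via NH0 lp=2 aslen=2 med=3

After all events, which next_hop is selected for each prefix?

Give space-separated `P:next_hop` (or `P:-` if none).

Op 1: best P0=- P1=NH4
Op 2: best P0=- P1=NH4
Op 3: best P0=NH3 P1=NH4
Op 4: best P0=NH0 P1=NH4
Op 5: best P0=NH0 P1=NH4
Op 6: best P0=NH0 P1=NH4

Answer: P0:NH0 P1:NH4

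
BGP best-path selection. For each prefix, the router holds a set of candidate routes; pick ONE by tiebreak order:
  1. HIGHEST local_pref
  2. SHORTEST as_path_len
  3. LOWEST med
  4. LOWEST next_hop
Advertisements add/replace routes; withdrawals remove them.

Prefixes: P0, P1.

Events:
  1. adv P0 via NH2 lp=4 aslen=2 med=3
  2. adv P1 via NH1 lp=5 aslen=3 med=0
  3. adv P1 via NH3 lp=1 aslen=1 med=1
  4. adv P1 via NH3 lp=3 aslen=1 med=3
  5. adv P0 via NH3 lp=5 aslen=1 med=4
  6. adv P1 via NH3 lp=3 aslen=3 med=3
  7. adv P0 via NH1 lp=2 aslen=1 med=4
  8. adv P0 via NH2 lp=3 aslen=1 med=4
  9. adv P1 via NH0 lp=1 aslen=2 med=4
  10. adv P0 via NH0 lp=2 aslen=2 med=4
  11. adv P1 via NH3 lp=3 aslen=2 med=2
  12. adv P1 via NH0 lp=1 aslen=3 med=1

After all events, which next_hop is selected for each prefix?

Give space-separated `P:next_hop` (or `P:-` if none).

Op 1: best P0=NH2 P1=-
Op 2: best P0=NH2 P1=NH1
Op 3: best P0=NH2 P1=NH1
Op 4: best P0=NH2 P1=NH1
Op 5: best P0=NH3 P1=NH1
Op 6: best P0=NH3 P1=NH1
Op 7: best P0=NH3 P1=NH1
Op 8: best P0=NH3 P1=NH1
Op 9: best P0=NH3 P1=NH1
Op 10: best P0=NH3 P1=NH1
Op 11: best P0=NH3 P1=NH1
Op 12: best P0=NH3 P1=NH1

Answer: P0:NH3 P1:NH1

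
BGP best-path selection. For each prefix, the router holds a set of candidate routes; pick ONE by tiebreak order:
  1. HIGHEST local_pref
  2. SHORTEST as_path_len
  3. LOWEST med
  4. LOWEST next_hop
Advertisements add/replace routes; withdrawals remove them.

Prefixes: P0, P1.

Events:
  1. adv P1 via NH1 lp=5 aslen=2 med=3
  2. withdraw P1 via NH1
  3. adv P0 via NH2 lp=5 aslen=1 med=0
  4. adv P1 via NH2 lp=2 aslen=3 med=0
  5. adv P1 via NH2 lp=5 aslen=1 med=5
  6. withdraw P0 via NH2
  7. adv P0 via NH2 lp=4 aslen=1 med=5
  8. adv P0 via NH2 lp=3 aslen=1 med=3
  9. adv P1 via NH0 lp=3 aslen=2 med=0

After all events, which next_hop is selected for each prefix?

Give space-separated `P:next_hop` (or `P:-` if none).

Op 1: best P0=- P1=NH1
Op 2: best P0=- P1=-
Op 3: best P0=NH2 P1=-
Op 4: best P0=NH2 P1=NH2
Op 5: best P0=NH2 P1=NH2
Op 6: best P0=- P1=NH2
Op 7: best P0=NH2 P1=NH2
Op 8: best P0=NH2 P1=NH2
Op 9: best P0=NH2 P1=NH2

Answer: P0:NH2 P1:NH2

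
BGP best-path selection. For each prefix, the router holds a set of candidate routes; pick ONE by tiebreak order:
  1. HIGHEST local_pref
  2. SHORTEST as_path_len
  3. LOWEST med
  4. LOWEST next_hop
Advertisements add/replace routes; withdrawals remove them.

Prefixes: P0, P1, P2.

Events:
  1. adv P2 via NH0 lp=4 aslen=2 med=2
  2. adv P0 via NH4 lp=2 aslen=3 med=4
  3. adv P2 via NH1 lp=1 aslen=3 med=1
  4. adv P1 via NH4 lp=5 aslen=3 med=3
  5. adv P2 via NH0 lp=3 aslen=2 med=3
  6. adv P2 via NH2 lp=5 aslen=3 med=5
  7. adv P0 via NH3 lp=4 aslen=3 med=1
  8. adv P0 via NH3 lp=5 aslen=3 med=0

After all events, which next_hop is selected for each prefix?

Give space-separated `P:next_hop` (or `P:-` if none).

Op 1: best P0=- P1=- P2=NH0
Op 2: best P0=NH4 P1=- P2=NH0
Op 3: best P0=NH4 P1=- P2=NH0
Op 4: best P0=NH4 P1=NH4 P2=NH0
Op 5: best P0=NH4 P1=NH4 P2=NH0
Op 6: best P0=NH4 P1=NH4 P2=NH2
Op 7: best P0=NH3 P1=NH4 P2=NH2
Op 8: best P0=NH3 P1=NH4 P2=NH2

Answer: P0:NH3 P1:NH4 P2:NH2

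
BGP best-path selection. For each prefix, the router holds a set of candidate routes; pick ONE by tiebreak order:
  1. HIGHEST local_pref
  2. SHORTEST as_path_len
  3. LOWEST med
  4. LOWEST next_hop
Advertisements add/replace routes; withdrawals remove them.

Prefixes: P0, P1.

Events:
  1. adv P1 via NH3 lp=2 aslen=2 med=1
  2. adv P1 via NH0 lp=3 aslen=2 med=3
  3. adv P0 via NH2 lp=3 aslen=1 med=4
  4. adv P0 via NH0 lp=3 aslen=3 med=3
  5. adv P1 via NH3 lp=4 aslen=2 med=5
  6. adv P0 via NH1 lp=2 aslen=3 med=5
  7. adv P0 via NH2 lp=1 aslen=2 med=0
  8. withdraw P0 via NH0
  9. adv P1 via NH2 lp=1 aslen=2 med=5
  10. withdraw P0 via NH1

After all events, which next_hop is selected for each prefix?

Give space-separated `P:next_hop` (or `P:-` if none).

Answer: P0:NH2 P1:NH3

Derivation:
Op 1: best P0=- P1=NH3
Op 2: best P0=- P1=NH0
Op 3: best P0=NH2 P1=NH0
Op 4: best P0=NH2 P1=NH0
Op 5: best P0=NH2 P1=NH3
Op 6: best P0=NH2 P1=NH3
Op 7: best P0=NH0 P1=NH3
Op 8: best P0=NH1 P1=NH3
Op 9: best P0=NH1 P1=NH3
Op 10: best P0=NH2 P1=NH3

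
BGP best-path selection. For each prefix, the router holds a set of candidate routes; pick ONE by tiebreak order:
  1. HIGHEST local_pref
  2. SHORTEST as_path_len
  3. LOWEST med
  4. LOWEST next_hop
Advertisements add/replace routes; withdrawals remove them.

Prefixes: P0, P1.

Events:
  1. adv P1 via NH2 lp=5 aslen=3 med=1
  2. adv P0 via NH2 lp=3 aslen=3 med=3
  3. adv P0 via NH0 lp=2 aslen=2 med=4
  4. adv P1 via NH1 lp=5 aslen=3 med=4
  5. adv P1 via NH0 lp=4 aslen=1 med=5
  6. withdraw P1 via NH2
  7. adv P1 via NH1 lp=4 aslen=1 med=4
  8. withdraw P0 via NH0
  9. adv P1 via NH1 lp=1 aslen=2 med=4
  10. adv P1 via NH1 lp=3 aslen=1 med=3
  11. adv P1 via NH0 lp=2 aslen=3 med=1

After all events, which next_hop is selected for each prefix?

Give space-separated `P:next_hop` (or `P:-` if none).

Op 1: best P0=- P1=NH2
Op 2: best P0=NH2 P1=NH2
Op 3: best P0=NH2 P1=NH2
Op 4: best P0=NH2 P1=NH2
Op 5: best P0=NH2 P1=NH2
Op 6: best P0=NH2 P1=NH1
Op 7: best P0=NH2 P1=NH1
Op 8: best P0=NH2 P1=NH1
Op 9: best P0=NH2 P1=NH0
Op 10: best P0=NH2 P1=NH0
Op 11: best P0=NH2 P1=NH1

Answer: P0:NH2 P1:NH1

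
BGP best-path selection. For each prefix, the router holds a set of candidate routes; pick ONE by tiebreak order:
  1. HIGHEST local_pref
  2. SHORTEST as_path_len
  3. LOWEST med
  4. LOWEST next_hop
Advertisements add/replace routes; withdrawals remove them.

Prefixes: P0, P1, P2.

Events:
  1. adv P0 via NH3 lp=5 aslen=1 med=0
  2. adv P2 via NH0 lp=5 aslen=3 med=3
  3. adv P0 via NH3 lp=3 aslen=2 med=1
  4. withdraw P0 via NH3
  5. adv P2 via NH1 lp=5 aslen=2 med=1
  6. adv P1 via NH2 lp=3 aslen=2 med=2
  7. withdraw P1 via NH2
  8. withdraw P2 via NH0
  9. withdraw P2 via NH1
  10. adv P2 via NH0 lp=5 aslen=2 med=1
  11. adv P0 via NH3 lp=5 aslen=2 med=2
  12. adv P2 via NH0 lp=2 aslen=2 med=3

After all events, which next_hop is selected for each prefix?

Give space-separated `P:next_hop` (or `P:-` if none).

Answer: P0:NH3 P1:- P2:NH0

Derivation:
Op 1: best P0=NH3 P1=- P2=-
Op 2: best P0=NH3 P1=- P2=NH0
Op 3: best P0=NH3 P1=- P2=NH0
Op 4: best P0=- P1=- P2=NH0
Op 5: best P0=- P1=- P2=NH1
Op 6: best P0=- P1=NH2 P2=NH1
Op 7: best P0=- P1=- P2=NH1
Op 8: best P0=- P1=- P2=NH1
Op 9: best P0=- P1=- P2=-
Op 10: best P0=- P1=- P2=NH0
Op 11: best P0=NH3 P1=- P2=NH0
Op 12: best P0=NH3 P1=- P2=NH0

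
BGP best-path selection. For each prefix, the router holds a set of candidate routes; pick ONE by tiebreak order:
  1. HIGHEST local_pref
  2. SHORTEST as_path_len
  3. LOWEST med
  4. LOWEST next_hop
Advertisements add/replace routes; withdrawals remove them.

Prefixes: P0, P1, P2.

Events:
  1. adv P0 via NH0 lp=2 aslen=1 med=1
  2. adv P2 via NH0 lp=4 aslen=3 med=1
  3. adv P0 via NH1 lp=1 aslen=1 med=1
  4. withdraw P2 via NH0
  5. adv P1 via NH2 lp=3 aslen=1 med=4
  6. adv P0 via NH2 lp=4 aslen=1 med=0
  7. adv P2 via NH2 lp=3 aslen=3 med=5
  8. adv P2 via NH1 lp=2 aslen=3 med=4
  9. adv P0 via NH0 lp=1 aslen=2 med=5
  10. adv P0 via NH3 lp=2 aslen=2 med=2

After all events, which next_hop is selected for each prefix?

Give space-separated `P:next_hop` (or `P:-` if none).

Op 1: best P0=NH0 P1=- P2=-
Op 2: best P0=NH0 P1=- P2=NH0
Op 3: best P0=NH0 P1=- P2=NH0
Op 4: best P0=NH0 P1=- P2=-
Op 5: best P0=NH0 P1=NH2 P2=-
Op 6: best P0=NH2 P1=NH2 P2=-
Op 7: best P0=NH2 P1=NH2 P2=NH2
Op 8: best P0=NH2 P1=NH2 P2=NH2
Op 9: best P0=NH2 P1=NH2 P2=NH2
Op 10: best P0=NH2 P1=NH2 P2=NH2

Answer: P0:NH2 P1:NH2 P2:NH2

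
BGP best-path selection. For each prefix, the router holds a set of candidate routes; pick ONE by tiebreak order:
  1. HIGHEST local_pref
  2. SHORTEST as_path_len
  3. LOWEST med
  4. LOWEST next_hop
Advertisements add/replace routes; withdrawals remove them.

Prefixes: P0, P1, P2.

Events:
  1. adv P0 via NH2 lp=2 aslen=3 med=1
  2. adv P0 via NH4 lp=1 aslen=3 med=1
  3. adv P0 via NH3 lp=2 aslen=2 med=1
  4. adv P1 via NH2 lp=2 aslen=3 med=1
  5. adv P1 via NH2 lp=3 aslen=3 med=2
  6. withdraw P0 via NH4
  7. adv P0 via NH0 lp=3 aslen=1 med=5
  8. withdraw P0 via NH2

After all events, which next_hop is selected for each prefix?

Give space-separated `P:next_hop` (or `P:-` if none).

Op 1: best P0=NH2 P1=- P2=-
Op 2: best P0=NH2 P1=- P2=-
Op 3: best P0=NH3 P1=- P2=-
Op 4: best P0=NH3 P1=NH2 P2=-
Op 5: best P0=NH3 P1=NH2 P2=-
Op 6: best P0=NH3 P1=NH2 P2=-
Op 7: best P0=NH0 P1=NH2 P2=-
Op 8: best P0=NH0 P1=NH2 P2=-

Answer: P0:NH0 P1:NH2 P2:-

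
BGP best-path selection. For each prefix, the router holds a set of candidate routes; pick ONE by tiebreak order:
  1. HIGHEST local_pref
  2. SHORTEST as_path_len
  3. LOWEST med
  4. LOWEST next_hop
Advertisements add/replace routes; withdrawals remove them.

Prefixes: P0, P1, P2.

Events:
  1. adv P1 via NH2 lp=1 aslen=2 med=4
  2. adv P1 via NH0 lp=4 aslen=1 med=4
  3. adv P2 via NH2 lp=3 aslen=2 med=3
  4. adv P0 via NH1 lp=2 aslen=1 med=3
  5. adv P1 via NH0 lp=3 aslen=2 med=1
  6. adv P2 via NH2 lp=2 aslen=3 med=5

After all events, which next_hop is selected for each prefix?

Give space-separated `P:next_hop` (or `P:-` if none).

Op 1: best P0=- P1=NH2 P2=-
Op 2: best P0=- P1=NH0 P2=-
Op 3: best P0=- P1=NH0 P2=NH2
Op 4: best P0=NH1 P1=NH0 P2=NH2
Op 5: best P0=NH1 P1=NH0 P2=NH2
Op 6: best P0=NH1 P1=NH0 P2=NH2

Answer: P0:NH1 P1:NH0 P2:NH2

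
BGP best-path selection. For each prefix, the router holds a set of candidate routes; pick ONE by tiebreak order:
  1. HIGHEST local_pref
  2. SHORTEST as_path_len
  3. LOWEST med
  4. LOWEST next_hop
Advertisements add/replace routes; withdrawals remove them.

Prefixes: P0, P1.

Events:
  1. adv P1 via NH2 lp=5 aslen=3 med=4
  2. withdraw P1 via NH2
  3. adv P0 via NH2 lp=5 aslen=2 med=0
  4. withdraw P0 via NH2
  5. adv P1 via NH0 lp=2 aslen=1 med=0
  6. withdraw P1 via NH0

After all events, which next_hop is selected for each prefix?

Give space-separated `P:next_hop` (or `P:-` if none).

Op 1: best P0=- P1=NH2
Op 2: best P0=- P1=-
Op 3: best P0=NH2 P1=-
Op 4: best P0=- P1=-
Op 5: best P0=- P1=NH0
Op 6: best P0=- P1=-

Answer: P0:- P1:-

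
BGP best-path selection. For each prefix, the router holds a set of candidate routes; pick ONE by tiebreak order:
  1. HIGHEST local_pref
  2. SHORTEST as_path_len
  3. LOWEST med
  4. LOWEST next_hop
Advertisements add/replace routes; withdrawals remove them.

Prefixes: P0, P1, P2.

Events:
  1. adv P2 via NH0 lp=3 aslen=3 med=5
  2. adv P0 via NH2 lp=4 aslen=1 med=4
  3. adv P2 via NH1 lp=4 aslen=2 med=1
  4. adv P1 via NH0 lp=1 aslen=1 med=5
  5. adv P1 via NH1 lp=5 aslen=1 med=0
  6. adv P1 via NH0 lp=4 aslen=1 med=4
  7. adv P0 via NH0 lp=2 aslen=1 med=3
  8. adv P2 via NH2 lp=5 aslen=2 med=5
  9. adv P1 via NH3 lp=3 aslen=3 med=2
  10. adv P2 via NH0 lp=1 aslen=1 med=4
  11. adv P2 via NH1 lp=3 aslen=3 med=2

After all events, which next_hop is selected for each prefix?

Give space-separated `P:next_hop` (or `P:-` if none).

Op 1: best P0=- P1=- P2=NH0
Op 2: best P0=NH2 P1=- P2=NH0
Op 3: best P0=NH2 P1=- P2=NH1
Op 4: best P0=NH2 P1=NH0 P2=NH1
Op 5: best P0=NH2 P1=NH1 P2=NH1
Op 6: best P0=NH2 P1=NH1 P2=NH1
Op 7: best P0=NH2 P1=NH1 P2=NH1
Op 8: best P0=NH2 P1=NH1 P2=NH2
Op 9: best P0=NH2 P1=NH1 P2=NH2
Op 10: best P0=NH2 P1=NH1 P2=NH2
Op 11: best P0=NH2 P1=NH1 P2=NH2

Answer: P0:NH2 P1:NH1 P2:NH2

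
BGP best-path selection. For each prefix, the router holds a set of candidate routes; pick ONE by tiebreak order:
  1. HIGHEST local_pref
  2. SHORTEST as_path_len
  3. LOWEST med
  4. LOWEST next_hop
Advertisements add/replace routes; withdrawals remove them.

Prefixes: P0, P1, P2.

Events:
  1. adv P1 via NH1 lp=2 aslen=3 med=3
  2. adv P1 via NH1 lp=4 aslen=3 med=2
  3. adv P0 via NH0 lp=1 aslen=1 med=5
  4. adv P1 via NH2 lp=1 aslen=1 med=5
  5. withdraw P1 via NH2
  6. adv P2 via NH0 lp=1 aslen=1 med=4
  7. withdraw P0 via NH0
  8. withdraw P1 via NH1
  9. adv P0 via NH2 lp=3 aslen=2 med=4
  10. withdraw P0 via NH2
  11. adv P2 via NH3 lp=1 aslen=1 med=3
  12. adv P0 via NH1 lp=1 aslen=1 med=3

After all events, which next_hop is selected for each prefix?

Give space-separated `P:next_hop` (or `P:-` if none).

Op 1: best P0=- P1=NH1 P2=-
Op 2: best P0=- P1=NH1 P2=-
Op 3: best P0=NH0 P1=NH1 P2=-
Op 4: best P0=NH0 P1=NH1 P2=-
Op 5: best P0=NH0 P1=NH1 P2=-
Op 6: best P0=NH0 P1=NH1 P2=NH0
Op 7: best P0=- P1=NH1 P2=NH0
Op 8: best P0=- P1=- P2=NH0
Op 9: best P0=NH2 P1=- P2=NH0
Op 10: best P0=- P1=- P2=NH0
Op 11: best P0=- P1=- P2=NH3
Op 12: best P0=NH1 P1=- P2=NH3

Answer: P0:NH1 P1:- P2:NH3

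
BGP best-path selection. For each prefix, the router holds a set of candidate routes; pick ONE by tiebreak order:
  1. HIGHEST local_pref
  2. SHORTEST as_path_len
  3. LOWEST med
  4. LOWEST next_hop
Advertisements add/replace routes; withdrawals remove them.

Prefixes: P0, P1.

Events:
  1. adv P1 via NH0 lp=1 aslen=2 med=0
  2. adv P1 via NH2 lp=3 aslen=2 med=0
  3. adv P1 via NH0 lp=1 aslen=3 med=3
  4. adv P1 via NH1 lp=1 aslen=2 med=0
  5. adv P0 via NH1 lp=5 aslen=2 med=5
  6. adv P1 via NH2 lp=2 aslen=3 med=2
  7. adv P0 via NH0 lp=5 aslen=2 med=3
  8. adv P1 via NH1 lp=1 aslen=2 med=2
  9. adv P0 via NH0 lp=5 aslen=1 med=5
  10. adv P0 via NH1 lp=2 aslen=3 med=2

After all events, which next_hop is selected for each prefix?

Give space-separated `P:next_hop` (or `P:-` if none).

Answer: P0:NH0 P1:NH2

Derivation:
Op 1: best P0=- P1=NH0
Op 2: best P0=- P1=NH2
Op 3: best P0=- P1=NH2
Op 4: best P0=- P1=NH2
Op 5: best P0=NH1 P1=NH2
Op 6: best P0=NH1 P1=NH2
Op 7: best P0=NH0 P1=NH2
Op 8: best P0=NH0 P1=NH2
Op 9: best P0=NH0 P1=NH2
Op 10: best P0=NH0 P1=NH2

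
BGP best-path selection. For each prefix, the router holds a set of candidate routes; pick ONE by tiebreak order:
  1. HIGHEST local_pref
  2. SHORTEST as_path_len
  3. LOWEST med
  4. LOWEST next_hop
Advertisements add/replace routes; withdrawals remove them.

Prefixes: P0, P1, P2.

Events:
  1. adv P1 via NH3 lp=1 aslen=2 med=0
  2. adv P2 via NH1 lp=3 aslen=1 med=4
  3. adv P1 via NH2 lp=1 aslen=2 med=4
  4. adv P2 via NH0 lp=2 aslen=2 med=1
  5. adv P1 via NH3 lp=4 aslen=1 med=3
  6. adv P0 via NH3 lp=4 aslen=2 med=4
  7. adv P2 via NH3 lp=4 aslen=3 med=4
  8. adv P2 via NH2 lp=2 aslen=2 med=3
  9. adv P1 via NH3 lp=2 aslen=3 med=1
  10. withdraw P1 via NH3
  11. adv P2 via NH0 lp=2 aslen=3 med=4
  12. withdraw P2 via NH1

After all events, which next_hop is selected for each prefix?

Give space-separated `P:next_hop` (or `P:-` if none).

Op 1: best P0=- P1=NH3 P2=-
Op 2: best P0=- P1=NH3 P2=NH1
Op 3: best P0=- P1=NH3 P2=NH1
Op 4: best P0=- P1=NH3 P2=NH1
Op 5: best P0=- P1=NH3 P2=NH1
Op 6: best P0=NH3 P1=NH3 P2=NH1
Op 7: best P0=NH3 P1=NH3 P2=NH3
Op 8: best P0=NH3 P1=NH3 P2=NH3
Op 9: best P0=NH3 P1=NH3 P2=NH3
Op 10: best P0=NH3 P1=NH2 P2=NH3
Op 11: best P0=NH3 P1=NH2 P2=NH3
Op 12: best P0=NH3 P1=NH2 P2=NH3

Answer: P0:NH3 P1:NH2 P2:NH3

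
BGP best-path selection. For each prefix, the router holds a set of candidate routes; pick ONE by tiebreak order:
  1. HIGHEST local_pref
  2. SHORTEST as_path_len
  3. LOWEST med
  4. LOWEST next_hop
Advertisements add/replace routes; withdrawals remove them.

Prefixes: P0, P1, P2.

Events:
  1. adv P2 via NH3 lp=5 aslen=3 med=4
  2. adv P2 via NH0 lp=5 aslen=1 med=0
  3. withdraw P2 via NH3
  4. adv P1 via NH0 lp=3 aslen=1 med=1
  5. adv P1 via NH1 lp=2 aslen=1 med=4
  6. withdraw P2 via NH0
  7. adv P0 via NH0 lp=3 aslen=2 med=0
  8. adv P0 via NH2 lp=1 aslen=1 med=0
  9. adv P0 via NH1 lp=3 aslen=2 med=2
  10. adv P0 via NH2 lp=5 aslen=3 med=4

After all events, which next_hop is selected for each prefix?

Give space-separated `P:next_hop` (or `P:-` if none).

Answer: P0:NH2 P1:NH0 P2:-

Derivation:
Op 1: best P0=- P1=- P2=NH3
Op 2: best P0=- P1=- P2=NH0
Op 3: best P0=- P1=- P2=NH0
Op 4: best P0=- P1=NH0 P2=NH0
Op 5: best P0=- P1=NH0 P2=NH0
Op 6: best P0=- P1=NH0 P2=-
Op 7: best P0=NH0 P1=NH0 P2=-
Op 8: best P0=NH0 P1=NH0 P2=-
Op 9: best P0=NH0 P1=NH0 P2=-
Op 10: best P0=NH2 P1=NH0 P2=-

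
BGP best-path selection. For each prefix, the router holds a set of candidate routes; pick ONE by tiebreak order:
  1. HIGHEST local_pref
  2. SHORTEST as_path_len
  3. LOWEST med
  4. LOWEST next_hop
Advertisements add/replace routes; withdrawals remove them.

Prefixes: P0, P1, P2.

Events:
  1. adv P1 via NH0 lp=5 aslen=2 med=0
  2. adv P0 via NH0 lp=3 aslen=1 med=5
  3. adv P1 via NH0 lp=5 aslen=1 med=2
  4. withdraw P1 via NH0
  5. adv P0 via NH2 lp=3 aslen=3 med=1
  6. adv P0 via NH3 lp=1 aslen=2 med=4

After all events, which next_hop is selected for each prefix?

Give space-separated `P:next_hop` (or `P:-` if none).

Op 1: best P0=- P1=NH0 P2=-
Op 2: best P0=NH0 P1=NH0 P2=-
Op 3: best P0=NH0 P1=NH0 P2=-
Op 4: best P0=NH0 P1=- P2=-
Op 5: best P0=NH0 P1=- P2=-
Op 6: best P0=NH0 P1=- P2=-

Answer: P0:NH0 P1:- P2:-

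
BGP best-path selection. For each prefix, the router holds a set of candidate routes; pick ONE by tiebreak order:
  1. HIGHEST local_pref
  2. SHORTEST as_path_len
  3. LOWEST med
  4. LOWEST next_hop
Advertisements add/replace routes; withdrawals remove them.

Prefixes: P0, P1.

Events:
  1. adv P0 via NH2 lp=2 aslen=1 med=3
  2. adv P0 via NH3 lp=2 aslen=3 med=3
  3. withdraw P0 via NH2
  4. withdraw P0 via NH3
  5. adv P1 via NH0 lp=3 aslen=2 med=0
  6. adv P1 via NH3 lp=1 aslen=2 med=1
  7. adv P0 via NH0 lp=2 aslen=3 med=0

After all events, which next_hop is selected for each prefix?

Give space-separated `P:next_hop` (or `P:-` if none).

Answer: P0:NH0 P1:NH0

Derivation:
Op 1: best P0=NH2 P1=-
Op 2: best P0=NH2 P1=-
Op 3: best P0=NH3 P1=-
Op 4: best P0=- P1=-
Op 5: best P0=- P1=NH0
Op 6: best P0=- P1=NH0
Op 7: best P0=NH0 P1=NH0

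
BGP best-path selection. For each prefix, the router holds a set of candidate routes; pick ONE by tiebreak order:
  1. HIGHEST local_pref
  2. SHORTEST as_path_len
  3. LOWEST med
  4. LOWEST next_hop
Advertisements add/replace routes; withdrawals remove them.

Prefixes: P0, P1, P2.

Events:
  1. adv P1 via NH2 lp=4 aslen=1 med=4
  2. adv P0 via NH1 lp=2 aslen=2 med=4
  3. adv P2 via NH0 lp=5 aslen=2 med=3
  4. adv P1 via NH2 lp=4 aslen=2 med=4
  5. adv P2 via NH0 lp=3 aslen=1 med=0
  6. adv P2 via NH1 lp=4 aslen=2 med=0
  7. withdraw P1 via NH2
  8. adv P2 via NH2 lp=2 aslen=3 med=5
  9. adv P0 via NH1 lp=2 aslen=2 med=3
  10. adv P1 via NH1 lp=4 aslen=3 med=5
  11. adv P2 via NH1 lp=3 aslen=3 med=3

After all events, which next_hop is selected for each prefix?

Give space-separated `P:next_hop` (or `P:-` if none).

Op 1: best P0=- P1=NH2 P2=-
Op 2: best P0=NH1 P1=NH2 P2=-
Op 3: best P0=NH1 P1=NH2 P2=NH0
Op 4: best P0=NH1 P1=NH2 P2=NH0
Op 5: best P0=NH1 P1=NH2 P2=NH0
Op 6: best P0=NH1 P1=NH2 P2=NH1
Op 7: best P0=NH1 P1=- P2=NH1
Op 8: best P0=NH1 P1=- P2=NH1
Op 9: best P0=NH1 P1=- P2=NH1
Op 10: best P0=NH1 P1=NH1 P2=NH1
Op 11: best P0=NH1 P1=NH1 P2=NH0

Answer: P0:NH1 P1:NH1 P2:NH0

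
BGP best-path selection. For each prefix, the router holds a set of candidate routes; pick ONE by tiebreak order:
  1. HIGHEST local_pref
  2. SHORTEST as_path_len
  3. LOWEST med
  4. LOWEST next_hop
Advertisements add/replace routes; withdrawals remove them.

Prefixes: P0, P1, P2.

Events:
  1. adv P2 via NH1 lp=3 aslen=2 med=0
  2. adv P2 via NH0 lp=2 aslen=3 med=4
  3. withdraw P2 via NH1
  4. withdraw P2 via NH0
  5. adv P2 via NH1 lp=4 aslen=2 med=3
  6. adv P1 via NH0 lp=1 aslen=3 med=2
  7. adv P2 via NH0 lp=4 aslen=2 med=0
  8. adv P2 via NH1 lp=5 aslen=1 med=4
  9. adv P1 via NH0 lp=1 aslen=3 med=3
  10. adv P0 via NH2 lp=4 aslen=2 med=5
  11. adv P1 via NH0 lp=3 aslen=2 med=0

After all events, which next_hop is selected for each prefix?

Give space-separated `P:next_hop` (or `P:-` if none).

Op 1: best P0=- P1=- P2=NH1
Op 2: best P0=- P1=- P2=NH1
Op 3: best P0=- P1=- P2=NH0
Op 4: best P0=- P1=- P2=-
Op 5: best P0=- P1=- P2=NH1
Op 6: best P0=- P1=NH0 P2=NH1
Op 7: best P0=- P1=NH0 P2=NH0
Op 8: best P0=- P1=NH0 P2=NH1
Op 9: best P0=- P1=NH0 P2=NH1
Op 10: best P0=NH2 P1=NH0 P2=NH1
Op 11: best P0=NH2 P1=NH0 P2=NH1

Answer: P0:NH2 P1:NH0 P2:NH1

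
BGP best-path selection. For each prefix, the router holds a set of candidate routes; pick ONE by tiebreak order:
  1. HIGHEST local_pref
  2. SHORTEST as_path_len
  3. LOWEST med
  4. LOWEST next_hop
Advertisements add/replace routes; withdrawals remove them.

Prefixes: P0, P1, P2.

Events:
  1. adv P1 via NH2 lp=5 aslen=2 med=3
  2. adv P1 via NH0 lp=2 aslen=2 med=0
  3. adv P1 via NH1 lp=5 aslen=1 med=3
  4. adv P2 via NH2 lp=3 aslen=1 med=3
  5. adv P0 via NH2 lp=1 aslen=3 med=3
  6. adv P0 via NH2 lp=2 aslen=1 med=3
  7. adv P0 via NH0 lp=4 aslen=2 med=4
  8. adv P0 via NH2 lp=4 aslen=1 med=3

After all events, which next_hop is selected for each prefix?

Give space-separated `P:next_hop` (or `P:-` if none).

Op 1: best P0=- P1=NH2 P2=-
Op 2: best P0=- P1=NH2 P2=-
Op 3: best P0=- P1=NH1 P2=-
Op 4: best P0=- P1=NH1 P2=NH2
Op 5: best P0=NH2 P1=NH1 P2=NH2
Op 6: best P0=NH2 P1=NH1 P2=NH2
Op 7: best P0=NH0 P1=NH1 P2=NH2
Op 8: best P0=NH2 P1=NH1 P2=NH2

Answer: P0:NH2 P1:NH1 P2:NH2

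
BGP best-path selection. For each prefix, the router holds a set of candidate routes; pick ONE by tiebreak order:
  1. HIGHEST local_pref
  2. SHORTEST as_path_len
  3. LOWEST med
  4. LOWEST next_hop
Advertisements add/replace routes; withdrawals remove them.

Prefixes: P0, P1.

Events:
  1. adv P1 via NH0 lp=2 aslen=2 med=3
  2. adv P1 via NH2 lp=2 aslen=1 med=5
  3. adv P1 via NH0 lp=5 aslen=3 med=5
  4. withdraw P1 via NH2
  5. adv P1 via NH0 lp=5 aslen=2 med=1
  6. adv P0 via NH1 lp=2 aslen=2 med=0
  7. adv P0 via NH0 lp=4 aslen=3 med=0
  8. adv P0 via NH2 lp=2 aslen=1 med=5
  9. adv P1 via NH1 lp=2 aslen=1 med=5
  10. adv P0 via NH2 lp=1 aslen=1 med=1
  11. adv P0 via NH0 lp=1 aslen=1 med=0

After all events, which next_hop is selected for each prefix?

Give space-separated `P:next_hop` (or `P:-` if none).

Op 1: best P0=- P1=NH0
Op 2: best P0=- P1=NH2
Op 3: best P0=- P1=NH0
Op 4: best P0=- P1=NH0
Op 5: best P0=- P1=NH0
Op 6: best P0=NH1 P1=NH0
Op 7: best P0=NH0 P1=NH0
Op 8: best P0=NH0 P1=NH0
Op 9: best P0=NH0 P1=NH0
Op 10: best P0=NH0 P1=NH0
Op 11: best P0=NH1 P1=NH0

Answer: P0:NH1 P1:NH0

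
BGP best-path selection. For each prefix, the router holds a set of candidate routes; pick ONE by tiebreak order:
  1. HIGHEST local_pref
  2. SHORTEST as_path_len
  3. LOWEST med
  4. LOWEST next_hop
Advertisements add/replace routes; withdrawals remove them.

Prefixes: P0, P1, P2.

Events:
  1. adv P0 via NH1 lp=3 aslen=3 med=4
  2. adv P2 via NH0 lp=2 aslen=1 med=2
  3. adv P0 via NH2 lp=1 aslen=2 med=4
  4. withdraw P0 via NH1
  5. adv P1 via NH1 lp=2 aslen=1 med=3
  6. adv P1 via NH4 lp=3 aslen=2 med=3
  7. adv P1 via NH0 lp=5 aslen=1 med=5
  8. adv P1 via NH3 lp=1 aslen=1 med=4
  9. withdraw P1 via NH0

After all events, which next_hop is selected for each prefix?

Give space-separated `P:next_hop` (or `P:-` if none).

Op 1: best P0=NH1 P1=- P2=-
Op 2: best P0=NH1 P1=- P2=NH0
Op 3: best P0=NH1 P1=- P2=NH0
Op 4: best P0=NH2 P1=- P2=NH0
Op 5: best P0=NH2 P1=NH1 P2=NH0
Op 6: best P0=NH2 P1=NH4 P2=NH0
Op 7: best P0=NH2 P1=NH0 P2=NH0
Op 8: best P0=NH2 P1=NH0 P2=NH0
Op 9: best P0=NH2 P1=NH4 P2=NH0

Answer: P0:NH2 P1:NH4 P2:NH0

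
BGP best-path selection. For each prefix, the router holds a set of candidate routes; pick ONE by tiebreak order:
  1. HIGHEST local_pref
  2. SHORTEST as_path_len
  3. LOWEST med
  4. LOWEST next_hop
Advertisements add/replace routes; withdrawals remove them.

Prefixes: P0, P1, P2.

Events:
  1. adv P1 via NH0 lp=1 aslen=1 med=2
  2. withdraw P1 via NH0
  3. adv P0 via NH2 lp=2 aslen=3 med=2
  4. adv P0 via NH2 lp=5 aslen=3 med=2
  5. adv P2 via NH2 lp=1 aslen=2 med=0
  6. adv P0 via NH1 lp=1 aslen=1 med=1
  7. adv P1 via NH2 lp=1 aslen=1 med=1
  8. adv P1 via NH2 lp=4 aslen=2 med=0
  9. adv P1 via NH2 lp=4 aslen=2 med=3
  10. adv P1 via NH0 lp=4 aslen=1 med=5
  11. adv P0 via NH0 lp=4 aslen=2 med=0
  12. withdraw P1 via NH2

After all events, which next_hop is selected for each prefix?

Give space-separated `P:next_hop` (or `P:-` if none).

Op 1: best P0=- P1=NH0 P2=-
Op 2: best P0=- P1=- P2=-
Op 3: best P0=NH2 P1=- P2=-
Op 4: best P0=NH2 P1=- P2=-
Op 5: best P0=NH2 P1=- P2=NH2
Op 6: best P0=NH2 P1=- P2=NH2
Op 7: best P0=NH2 P1=NH2 P2=NH2
Op 8: best P0=NH2 P1=NH2 P2=NH2
Op 9: best P0=NH2 P1=NH2 P2=NH2
Op 10: best P0=NH2 P1=NH0 P2=NH2
Op 11: best P0=NH2 P1=NH0 P2=NH2
Op 12: best P0=NH2 P1=NH0 P2=NH2

Answer: P0:NH2 P1:NH0 P2:NH2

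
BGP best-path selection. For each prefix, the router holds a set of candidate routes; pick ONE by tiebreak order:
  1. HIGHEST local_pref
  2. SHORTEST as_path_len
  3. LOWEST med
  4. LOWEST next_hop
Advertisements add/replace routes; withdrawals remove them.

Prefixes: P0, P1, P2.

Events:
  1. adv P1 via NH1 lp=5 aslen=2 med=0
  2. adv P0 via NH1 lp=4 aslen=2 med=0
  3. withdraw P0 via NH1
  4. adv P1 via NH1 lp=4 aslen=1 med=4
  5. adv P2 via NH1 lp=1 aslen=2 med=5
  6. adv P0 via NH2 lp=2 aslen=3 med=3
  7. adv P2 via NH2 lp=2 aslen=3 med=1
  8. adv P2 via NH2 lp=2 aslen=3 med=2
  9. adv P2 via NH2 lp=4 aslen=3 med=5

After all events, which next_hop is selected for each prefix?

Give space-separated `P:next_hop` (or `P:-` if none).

Op 1: best P0=- P1=NH1 P2=-
Op 2: best P0=NH1 P1=NH1 P2=-
Op 3: best P0=- P1=NH1 P2=-
Op 4: best P0=- P1=NH1 P2=-
Op 5: best P0=- P1=NH1 P2=NH1
Op 6: best P0=NH2 P1=NH1 P2=NH1
Op 7: best P0=NH2 P1=NH1 P2=NH2
Op 8: best P0=NH2 P1=NH1 P2=NH2
Op 9: best P0=NH2 P1=NH1 P2=NH2

Answer: P0:NH2 P1:NH1 P2:NH2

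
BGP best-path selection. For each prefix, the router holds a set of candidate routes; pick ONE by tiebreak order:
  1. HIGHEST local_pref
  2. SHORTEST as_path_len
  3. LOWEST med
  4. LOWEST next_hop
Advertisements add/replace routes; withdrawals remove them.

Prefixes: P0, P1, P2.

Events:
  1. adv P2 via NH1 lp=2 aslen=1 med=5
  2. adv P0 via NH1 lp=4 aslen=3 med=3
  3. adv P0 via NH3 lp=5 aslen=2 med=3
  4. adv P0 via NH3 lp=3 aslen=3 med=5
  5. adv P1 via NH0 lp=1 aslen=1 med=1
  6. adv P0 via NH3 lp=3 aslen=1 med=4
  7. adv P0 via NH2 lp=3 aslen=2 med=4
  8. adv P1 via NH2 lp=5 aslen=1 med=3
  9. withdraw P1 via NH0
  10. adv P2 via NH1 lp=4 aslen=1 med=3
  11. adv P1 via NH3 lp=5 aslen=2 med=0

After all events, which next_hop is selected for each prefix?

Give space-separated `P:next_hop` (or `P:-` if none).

Op 1: best P0=- P1=- P2=NH1
Op 2: best P0=NH1 P1=- P2=NH1
Op 3: best P0=NH3 P1=- P2=NH1
Op 4: best P0=NH1 P1=- P2=NH1
Op 5: best P0=NH1 P1=NH0 P2=NH1
Op 6: best P0=NH1 P1=NH0 P2=NH1
Op 7: best P0=NH1 P1=NH0 P2=NH1
Op 8: best P0=NH1 P1=NH2 P2=NH1
Op 9: best P0=NH1 P1=NH2 P2=NH1
Op 10: best P0=NH1 P1=NH2 P2=NH1
Op 11: best P0=NH1 P1=NH2 P2=NH1

Answer: P0:NH1 P1:NH2 P2:NH1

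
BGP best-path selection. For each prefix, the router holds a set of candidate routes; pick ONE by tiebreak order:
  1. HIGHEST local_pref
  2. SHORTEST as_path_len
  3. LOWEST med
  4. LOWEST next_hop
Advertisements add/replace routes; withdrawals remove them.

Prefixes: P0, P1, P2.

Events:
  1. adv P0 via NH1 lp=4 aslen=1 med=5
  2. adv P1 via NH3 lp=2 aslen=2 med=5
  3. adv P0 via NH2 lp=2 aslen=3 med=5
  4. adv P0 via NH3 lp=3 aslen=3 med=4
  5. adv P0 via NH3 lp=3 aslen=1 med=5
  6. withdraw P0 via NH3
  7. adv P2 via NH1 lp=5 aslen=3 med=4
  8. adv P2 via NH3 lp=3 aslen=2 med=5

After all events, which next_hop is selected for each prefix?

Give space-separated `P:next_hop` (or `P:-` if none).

Op 1: best P0=NH1 P1=- P2=-
Op 2: best P0=NH1 P1=NH3 P2=-
Op 3: best P0=NH1 P1=NH3 P2=-
Op 4: best P0=NH1 P1=NH3 P2=-
Op 5: best P0=NH1 P1=NH3 P2=-
Op 6: best P0=NH1 P1=NH3 P2=-
Op 7: best P0=NH1 P1=NH3 P2=NH1
Op 8: best P0=NH1 P1=NH3 P2=NH1

Answer: P0:NH1 P1:NH3 P2:NH1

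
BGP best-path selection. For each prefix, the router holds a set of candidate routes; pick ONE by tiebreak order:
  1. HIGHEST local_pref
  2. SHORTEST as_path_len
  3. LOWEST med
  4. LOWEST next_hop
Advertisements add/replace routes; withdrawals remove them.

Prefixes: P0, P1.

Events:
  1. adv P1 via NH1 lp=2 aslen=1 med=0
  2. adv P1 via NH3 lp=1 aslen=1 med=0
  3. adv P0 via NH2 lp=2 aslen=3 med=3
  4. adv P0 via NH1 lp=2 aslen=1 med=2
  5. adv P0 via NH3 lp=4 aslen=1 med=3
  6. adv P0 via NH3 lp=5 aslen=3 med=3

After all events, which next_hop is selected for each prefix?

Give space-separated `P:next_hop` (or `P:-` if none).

Op 1: best P0=- P1=NH1
Op 2: best P0=- P1=NH1
Op 3: best P0=NH2 P1=NH1
Op 4: best P0=NH1 P1=NH1
Op 5: best P0=NH3 P1=NH1
Op 6: best P0=NH3 P1=NH1

Answer: P0:NH3 P1:NH1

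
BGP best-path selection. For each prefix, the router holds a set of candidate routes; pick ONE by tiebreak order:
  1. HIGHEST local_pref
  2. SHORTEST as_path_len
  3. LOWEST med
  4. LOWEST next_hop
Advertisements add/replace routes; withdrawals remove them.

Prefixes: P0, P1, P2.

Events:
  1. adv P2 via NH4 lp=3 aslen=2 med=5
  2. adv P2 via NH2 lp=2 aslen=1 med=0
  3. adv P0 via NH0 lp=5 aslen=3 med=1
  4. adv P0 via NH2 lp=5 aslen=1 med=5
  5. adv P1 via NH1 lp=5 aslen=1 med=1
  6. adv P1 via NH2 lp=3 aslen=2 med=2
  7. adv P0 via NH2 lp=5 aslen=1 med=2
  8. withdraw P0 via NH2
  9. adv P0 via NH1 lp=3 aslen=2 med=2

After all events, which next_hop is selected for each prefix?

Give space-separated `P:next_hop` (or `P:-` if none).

Answer: P0:NH0 P1:NH1 P2:NH4

Derivation:
Op 1: best P0=- P1=- P2=NH4
Op 2: best P0=- P1=- P2=NH4
Op 3: best P0=NH0 P1=- P2=NH4
Op 4: best P0=NH2 P1=- P2=NH4
Op 5: best P0=NH2 P1=NH1 P2=NH4
Op 6: best P0=NH2 P1=NH1 P2=NH4
Op 7: best P0=NH2 P1=NH1 P2=NH4
Op 8: best P0=NH0 P1=NH1 P2=NH4
Op 9: best P0=NH0 P1=NH1 P2=NH4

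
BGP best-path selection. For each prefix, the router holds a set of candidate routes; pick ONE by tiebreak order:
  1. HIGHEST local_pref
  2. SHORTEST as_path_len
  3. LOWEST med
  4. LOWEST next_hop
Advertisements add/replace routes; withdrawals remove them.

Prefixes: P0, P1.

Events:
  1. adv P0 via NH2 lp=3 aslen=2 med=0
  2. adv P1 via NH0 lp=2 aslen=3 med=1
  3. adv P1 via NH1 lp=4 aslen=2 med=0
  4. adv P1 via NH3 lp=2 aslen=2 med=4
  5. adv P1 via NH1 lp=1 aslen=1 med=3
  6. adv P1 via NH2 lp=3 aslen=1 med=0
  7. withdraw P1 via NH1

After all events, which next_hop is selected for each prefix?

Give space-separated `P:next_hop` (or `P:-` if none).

Answer: P0:NH2 P1:NH2

Derivation:
Op 1: best P0=NH2 P1=-
Op 2: best P0=NH2 P1=NH0
Op 3: best P0=NH2 P1=NH1
Op 4: best P0=NH2 P1=NH1
Op 5: best P0=NH2 P1=NH3
Op 6: best P0=NH2 P1=NH2
Op 7: best P0=NH2 P1=NH2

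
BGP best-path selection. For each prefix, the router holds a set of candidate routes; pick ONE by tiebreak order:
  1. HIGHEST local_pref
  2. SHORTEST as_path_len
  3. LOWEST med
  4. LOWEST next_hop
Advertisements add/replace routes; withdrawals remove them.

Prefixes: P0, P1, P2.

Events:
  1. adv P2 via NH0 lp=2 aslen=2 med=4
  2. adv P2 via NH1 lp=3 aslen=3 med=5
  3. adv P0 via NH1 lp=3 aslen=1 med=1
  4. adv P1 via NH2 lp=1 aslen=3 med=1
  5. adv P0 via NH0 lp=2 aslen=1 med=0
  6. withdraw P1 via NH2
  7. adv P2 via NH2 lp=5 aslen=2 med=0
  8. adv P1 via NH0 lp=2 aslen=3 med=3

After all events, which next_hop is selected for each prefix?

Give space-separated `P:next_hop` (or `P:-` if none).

Answer: P0:NH1 P1:NH0 P2:NH2

Derivation:
Op 1: best P0=- P1=- P2=NH0
Op 2: best P0=- P1=- P2=NH1
Op 3: best P0=NH1 P1=- P2=NH1
Op 4: best P0=NH1 P1=NH2 P2=NH1
Op 5: best P0=NH1 P1=NH2 P2=NH1
Op 6: best P0=NH1 P1=- P2=NH1
Op 7: best P0=NH1 P1=- P2=NH2
Op 8: best P0=NH1 P1=NH0 P2=NH2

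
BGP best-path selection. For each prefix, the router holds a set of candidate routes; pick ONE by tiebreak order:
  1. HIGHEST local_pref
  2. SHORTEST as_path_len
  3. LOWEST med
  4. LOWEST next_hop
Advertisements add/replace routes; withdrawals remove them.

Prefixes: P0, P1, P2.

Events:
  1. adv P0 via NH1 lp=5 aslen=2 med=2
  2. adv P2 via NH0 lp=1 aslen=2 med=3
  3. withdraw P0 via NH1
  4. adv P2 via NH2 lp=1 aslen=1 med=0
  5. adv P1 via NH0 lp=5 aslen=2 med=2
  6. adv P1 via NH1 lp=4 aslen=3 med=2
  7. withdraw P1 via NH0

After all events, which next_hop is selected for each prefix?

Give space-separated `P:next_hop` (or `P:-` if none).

Answer: P0:- P1:NH1 P2:NH2

Derivation:
Op 1: best P0=NH1 P1=- P2=-
Op 2: best P0=NH1 P1=- P2=NH0
Op 3: best P0=- P1=- P2=NH0
Op 4: best P0=- P1=- P2=NH2
Op 5: best P0=- P1=NH0 P2=NH2
Op 6: best P0=- P1=NH0 P2=NH2
Op 7: best P0=- P1=NH1 P2=NH2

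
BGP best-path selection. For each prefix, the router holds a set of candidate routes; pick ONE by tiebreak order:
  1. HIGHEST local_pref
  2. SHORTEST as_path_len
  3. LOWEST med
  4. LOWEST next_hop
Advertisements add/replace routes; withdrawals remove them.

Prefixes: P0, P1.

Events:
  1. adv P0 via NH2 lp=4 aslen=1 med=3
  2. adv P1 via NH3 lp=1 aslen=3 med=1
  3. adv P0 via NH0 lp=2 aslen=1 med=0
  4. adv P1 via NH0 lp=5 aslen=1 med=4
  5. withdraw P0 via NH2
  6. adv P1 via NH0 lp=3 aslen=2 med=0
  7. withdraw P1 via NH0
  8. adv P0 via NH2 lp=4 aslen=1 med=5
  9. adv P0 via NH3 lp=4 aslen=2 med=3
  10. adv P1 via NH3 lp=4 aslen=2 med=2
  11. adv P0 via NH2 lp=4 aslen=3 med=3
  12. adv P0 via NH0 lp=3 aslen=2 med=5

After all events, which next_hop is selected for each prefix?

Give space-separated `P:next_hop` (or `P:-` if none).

Answer: P0:NH3 P1:NH3

Derivation:
Op 1: best P0=NH2 P1=-
Op 2: best P0=NH2 P1=NH3
Op 3: best P0=NH2 P1=NH3
Op 4: best P0=NH2 P1=NH0
Op 5: best P0=NH0 P1=NH0
Op 6: best P0=NH0 P1=NH0
Op 7: best P0=NH0 P1=NH3
Op 8: best P0=NH2 P1=NH3
Op 9: best P0=NH2 P1=NH3
Op 10: best P0=NH2 P1=NH3
Op 11: best P0=NH3 P1=NH3
Op 12: best P0=NH3 P1=NH3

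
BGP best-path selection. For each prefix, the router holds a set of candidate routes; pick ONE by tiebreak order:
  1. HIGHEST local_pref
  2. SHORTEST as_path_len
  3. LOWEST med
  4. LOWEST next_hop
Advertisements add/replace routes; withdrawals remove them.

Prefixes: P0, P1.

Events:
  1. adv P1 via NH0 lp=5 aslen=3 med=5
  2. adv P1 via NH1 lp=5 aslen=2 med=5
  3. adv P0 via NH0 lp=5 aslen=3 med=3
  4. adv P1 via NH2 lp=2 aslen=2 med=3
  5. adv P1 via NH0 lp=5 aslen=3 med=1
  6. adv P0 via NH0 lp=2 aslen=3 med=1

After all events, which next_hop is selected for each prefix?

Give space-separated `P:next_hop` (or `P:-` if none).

Answer: P0:NH0 P1:NH1

Derivation:
Op 1: best P0=- P1=NH0
Op 2: best P0=- P1=NH1
Op 3: best P0=NH0 P1=NH1
Op 4: best P0=NH0 P1=NH1
Op 5: best P0=NH0 P1=NH1
Op 6: best P0=NH0 P1=NH1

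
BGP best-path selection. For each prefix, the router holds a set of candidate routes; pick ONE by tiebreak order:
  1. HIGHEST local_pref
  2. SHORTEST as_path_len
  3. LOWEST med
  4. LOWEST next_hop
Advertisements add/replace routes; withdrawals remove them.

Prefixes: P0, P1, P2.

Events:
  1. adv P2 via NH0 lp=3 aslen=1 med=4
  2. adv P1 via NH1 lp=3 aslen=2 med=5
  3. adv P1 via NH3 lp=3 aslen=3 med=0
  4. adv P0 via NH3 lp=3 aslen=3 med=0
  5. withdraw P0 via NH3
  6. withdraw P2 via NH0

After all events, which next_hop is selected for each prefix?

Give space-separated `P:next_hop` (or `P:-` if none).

Answer: P0:- P1:NH1 P2:-

Derivation:
Op 1: best P0=- P1=- P2=NH0
Op 2: best P0=- P1=NH1 P2=NH0
Op 3: best P0=- P1=NH1 P2=NH0
Op 4: best P0=NH3 P1=NH1 P2=NH0
Op 5: best P0=- P1=NH1 P2=NH0
Op 6: best P0=- P1=NH1 P2=-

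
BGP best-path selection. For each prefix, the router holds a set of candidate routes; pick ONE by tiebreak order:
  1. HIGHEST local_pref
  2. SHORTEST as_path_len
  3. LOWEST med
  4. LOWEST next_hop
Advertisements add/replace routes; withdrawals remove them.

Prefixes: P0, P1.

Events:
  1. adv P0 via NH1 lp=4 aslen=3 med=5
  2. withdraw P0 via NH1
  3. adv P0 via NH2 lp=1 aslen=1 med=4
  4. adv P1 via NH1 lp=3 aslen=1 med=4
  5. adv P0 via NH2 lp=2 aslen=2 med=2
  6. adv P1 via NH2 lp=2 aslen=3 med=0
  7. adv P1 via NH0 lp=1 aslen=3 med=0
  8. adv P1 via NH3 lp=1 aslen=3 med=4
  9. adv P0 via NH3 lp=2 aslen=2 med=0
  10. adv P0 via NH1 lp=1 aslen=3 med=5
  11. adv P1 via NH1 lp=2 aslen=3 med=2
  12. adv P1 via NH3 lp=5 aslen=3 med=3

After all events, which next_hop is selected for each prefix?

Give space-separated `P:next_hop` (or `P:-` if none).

Answer: P0:NH3 P1:NH3

Derivation:
Op 1: best P0=NH1 P1=-
Op 2: best P0=- P1=-
Op 3: best P0=NH2 P1=-
Op 4: best P0=NH2 P1=NH1
Op 5: best P0=NH2 P1=NH1
Op 6: best P0=NH2 P1=NH1
Op 7: best P0=NH2 P1=NH1
Op 8: best P0=NH2 P1=NH1
Op 9: best P0=NH3 P1=NH1
Op 10: best P0=NH3 P1=NH1
Op 11: best P0=NH3 P1=NH2
Op 12: best P0=NH3 P1=NH3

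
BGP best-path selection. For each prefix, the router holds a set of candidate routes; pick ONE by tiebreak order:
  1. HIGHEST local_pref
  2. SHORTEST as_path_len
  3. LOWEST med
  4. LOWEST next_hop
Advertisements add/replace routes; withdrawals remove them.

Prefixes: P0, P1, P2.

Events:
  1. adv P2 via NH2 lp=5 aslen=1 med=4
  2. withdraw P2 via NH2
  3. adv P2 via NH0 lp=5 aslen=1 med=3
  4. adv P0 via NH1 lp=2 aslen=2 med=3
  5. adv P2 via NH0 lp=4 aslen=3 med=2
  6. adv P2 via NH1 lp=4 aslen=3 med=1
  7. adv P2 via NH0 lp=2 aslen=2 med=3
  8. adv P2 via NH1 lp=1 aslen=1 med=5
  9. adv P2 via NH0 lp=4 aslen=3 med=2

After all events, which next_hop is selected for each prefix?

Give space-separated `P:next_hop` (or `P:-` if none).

Op 1: best P0=- P1=- P2=NH2
Op 2: best P0=- P1=- P2=-
Op 3: best P0=- P1=- P2=NH0
Op 4: best P0=NH1 P1=- P2=NH0
Op 5: best P0=NH1 P1=- P2=NH0
Op 6: best P0=NH1 P1=- P2=NH1
Op 7: best P0=NH1 P1=- P2=NH1
Op 8: best P0=NH1 P1=- P2=NH0
Op 9: best P0=NH1 P1=- P2=NH0

Answer: P0:NH1 P1:- P2:NH0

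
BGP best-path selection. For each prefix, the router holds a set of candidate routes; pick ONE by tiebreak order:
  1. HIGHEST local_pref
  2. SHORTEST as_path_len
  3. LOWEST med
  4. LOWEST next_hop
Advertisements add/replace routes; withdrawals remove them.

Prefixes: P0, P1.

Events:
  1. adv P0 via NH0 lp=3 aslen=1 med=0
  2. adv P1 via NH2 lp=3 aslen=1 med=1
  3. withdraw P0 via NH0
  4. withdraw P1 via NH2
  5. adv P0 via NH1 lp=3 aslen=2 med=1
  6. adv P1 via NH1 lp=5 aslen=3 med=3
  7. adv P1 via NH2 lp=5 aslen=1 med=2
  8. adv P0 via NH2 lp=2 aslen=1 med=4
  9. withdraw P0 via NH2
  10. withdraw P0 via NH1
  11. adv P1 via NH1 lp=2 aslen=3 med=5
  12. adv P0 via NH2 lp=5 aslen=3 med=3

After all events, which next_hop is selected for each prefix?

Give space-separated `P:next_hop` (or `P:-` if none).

Op 1: best P0=NH0 P1=-
Op 2: best P0=NH0 P1=NH2
Op 3: best P0=- P1=NH2
Op 4: best P0=- P1=-
Op 5: best P0=NH1 P1=-
Op 6: best P0=NH1 P1=NH1
Op 7: best P0=NH1 P1=NH2
Op 8: best P0=NH1 P1=NH2
Op 9: best P0=NH1 P1=NH2
Op 10: best P0=- P1=NH2
Op 11: best P0=- P1=NH2
Op 12: best P0=NH2 P1=NH2

Answer: P0:NH2 P1:NH2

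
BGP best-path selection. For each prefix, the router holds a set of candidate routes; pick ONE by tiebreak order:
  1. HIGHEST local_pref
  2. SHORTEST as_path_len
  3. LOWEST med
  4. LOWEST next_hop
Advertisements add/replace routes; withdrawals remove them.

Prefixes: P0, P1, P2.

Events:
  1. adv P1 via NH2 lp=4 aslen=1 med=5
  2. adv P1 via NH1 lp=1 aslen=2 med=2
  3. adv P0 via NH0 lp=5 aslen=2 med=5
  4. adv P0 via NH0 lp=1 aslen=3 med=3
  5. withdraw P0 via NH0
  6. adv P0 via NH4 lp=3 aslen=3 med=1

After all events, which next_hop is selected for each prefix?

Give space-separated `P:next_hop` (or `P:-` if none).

Op 1: best P0=- P1=NH2 P2=-
Op 2: best P0=- P1=NH2 P2=-
Op 3: best P0=NH0 P1=NH2 P2=-
Op 4: best P0=NH0 P1=NH2 P2=-
Op 5: best P0=- P1=NH2 P2=-
Op 6: best P0=NH4 P1=NH2 P2=-

Answer: P0:NH4 P1:NH2 P2:-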